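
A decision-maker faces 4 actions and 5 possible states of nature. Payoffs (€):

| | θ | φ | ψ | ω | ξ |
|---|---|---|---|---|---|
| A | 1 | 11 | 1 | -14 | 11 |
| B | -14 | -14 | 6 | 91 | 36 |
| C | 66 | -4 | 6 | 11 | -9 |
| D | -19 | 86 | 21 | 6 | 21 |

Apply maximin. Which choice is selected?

Row minima: A=-14, B=-14, C=-9, D=-19
Best worst-case = -9 → C.

C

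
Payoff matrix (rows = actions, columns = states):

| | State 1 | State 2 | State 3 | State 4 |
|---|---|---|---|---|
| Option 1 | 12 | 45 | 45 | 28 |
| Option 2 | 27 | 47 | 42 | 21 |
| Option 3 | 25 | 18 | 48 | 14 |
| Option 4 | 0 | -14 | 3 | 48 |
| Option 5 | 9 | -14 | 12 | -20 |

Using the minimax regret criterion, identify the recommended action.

Column bests: State 1=27, State 2=47, State 3=48, State 4=48.
Option 1 regrets: 15, 2, 3, 20 → max 20
Option 2 regrets: 0, 0, 6, 27 → max 27
Option 3 regrets: 2, 29, 0, 34 → max 34
Option 4 regrets: 27, 61, 45, 0 → max 61
Option 5 regrets: 18, 61, 36, 68 → max 68
Smallest max regret = 20 → Option 1.

Option 1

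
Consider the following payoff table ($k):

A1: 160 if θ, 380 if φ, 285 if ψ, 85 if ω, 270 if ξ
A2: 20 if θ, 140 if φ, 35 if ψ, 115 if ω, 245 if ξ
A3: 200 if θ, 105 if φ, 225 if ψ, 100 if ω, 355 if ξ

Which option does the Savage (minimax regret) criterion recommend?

A1

Column bests: θ=200, φ=380, ψ=285, ω=115, ξ=355.
A1 regrets: 40, 0, 0, 30, 85 → max 85
A2 regrets: 180, 240, 250, 0, 110 → max 250
A3 regrets: 0, 275, 60, 15, 0 → max 275
Smallest max regret = 85 → A1.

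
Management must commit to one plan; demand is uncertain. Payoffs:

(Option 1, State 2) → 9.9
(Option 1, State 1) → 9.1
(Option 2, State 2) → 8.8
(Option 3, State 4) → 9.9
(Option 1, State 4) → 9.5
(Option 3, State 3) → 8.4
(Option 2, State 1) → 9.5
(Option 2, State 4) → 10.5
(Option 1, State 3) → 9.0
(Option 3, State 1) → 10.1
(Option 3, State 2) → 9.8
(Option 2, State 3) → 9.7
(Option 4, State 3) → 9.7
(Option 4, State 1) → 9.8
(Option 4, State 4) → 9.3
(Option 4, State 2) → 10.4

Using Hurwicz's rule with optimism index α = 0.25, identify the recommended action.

Option 1: 0.25·9.9 + 0.75·9.0 = 9.225
Option 2: 0.25·10.5 + 0.75·8.8 = 9.225
Option 3: 0.25·10.1 + 0.75·8.4 = 8.825
Option 4: 0.25·10.4 + 0.75·9.3 = 9.575
Highest Hurwicz score = 9.575 → Option 4.

Option 4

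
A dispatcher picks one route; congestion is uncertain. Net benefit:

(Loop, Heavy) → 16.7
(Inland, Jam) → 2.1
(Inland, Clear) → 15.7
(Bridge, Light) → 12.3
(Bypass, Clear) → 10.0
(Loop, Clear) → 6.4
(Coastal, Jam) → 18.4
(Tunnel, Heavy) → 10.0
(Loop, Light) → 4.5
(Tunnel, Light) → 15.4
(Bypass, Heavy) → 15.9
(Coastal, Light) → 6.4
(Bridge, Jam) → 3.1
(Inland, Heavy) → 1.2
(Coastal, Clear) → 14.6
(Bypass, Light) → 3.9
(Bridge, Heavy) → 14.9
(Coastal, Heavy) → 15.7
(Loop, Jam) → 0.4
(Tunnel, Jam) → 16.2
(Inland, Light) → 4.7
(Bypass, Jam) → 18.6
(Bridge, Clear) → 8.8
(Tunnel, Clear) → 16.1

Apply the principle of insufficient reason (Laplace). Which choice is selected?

Tunnel

Row averages: Tunnel=14.425, Coastal=13.775, Inland=5.925, Bypass=12.1, Bridge=9.775, Loop=7
Highest average = 14.425 → Tunnel.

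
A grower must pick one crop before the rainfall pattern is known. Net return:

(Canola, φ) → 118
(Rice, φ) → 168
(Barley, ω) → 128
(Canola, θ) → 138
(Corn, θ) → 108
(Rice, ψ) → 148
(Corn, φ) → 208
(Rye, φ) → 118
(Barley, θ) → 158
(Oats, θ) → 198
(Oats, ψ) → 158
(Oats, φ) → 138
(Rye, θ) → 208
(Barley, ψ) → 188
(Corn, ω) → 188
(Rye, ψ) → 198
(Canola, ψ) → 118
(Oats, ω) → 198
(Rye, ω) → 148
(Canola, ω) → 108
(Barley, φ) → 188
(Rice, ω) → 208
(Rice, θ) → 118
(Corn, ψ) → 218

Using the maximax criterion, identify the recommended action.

Corn

Row maxima: Rye=208, Oats=198, Corn=218, Barley=188, Rice=208, Canola=138
Best best-case = 218 → Corn.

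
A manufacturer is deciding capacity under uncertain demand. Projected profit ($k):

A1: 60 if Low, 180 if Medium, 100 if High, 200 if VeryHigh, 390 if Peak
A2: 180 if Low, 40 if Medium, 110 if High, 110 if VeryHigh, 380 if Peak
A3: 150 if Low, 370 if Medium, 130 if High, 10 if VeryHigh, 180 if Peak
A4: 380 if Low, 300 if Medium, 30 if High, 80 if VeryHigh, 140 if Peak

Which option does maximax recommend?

Row maxima: A1=390, A2=380, A3=370, A4=380
Best best-case = 390 → A1.

A1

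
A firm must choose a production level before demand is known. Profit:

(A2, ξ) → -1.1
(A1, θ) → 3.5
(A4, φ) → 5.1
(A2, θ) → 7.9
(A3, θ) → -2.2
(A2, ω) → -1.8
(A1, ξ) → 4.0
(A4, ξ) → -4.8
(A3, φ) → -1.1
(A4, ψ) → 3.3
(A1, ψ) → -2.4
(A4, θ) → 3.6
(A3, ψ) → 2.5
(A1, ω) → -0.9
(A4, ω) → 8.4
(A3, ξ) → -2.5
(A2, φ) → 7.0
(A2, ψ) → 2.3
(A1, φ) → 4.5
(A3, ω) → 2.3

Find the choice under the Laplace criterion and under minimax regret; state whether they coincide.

laplace → A4; minimax regret → A4 (agree)

Row averages: A1=1.74, A2=2.86, A3=-0.2, A4=3.12
Highest average = 3.12 → A4.
Column bests: θ=7.9, φ=7.0, ψ=3.3, ω=8.4, ξ=4.0.
A1 regrets: 4.4, 2.5, 5.7, 9.3, 0.0 → max 9.3
A2 regrets: 0.0, 0.0, 1.0, 10.2, 5.1 → max 10.2
A3 regrets: 10.1, 8.1, 0.8, 6.1, 6.5 → max 10.1
A4 regrets: 4.3, 1.9, 0.0, 0.0, 8.8 → max 8.8
Smallest max regret = 8.8 → A4.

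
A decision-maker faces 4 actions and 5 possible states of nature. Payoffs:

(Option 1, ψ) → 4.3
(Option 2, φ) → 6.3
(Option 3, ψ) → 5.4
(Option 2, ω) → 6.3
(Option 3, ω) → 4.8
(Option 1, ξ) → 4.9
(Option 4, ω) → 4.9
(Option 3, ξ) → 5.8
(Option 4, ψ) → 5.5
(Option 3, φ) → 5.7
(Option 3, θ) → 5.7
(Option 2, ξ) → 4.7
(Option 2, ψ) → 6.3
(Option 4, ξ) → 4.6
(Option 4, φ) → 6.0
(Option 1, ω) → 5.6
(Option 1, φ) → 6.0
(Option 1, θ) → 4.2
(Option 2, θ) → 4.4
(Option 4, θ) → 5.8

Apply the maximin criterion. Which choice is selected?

Row minima: Option 1=4.2, Option 2=4.4, Option 3=4.8, Option 4=4.6
Best worst-case = 4.8 → Option 3.

Option 3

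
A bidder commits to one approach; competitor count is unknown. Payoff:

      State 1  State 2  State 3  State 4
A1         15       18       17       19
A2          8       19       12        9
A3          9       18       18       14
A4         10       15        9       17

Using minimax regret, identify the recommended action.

Column bests: State 1=15, State 2=19, State 3=18, State 4=19.
A1 regrets: 0, 1, 1, 0 → max 1
A2 regrets: 7, 0, 6, 10 → max 10
A3 regrets: 6, 1, 0, 5 → max 6
A4 regrets: 5, 4, 9, 2 → max 9
Smallest max regret = 1 → A1.

A1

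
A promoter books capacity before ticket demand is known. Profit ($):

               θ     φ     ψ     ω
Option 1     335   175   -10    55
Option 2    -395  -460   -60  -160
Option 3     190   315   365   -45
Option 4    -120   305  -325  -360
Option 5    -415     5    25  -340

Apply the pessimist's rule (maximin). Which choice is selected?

Row minima: Option 1=-10, Option 2=-460, Option 3=-45, Option 4=-360, Option 5=-415
Best worst-case = -10 → Option 1.

Option 1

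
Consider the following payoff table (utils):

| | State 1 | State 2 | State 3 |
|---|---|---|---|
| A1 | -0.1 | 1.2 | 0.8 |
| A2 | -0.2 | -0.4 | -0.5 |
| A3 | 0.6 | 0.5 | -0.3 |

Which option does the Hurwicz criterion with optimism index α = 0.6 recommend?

A1: 0.6·1.2 + 0.4·(-0.1) = 0.68
A2: 0.6·(-0.2) + 0.4·(-0.5) = -0.32
A3: 0.6·0.6 + 0.4·(-0.3) = 0.24
Highest Hurwicz score = 0.68 → A1.

A1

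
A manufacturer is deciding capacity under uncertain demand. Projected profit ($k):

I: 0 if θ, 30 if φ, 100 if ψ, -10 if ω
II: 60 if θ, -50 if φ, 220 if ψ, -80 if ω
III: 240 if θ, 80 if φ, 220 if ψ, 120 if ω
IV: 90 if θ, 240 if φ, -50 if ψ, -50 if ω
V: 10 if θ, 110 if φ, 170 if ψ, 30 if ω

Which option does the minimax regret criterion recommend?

Column bests: θ=240, φ=240, ψ=220, ω=120.
I regrets: 240, 210, 120, 130 → max 240
II regrets: 180, 290, 0, 200 → max 290
III regrets: 0, 160, 0, 0 → max 160
IV regrets: 150, 0, 270, 170 → max 270
V regrets: 230, 130, 50, 90 → max 230
Smallest max regret = 160 → III.

III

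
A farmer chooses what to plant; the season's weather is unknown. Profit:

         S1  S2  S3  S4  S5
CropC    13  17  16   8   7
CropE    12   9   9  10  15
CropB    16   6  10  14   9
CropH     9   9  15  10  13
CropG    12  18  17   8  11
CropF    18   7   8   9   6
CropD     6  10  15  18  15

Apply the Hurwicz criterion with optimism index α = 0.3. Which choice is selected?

CropG

CropC: 0.3·17 + 0.7·7 = 10
CropE: 0.3·15 + 0.7·9 = 10.8
CropB: 0.3·16 + 0.7·6 = 9
CropH: 0.3·15 + 0.7·9 = 10.8
CropG: 0.3·18 + 0.7·8 = 11
CropF: 0.3·18 + 0.7·6 = 9.6
CropD: 0.3·18 + 0.7·6 = 9.6
Highest Hurwicz score = 11 → CropG.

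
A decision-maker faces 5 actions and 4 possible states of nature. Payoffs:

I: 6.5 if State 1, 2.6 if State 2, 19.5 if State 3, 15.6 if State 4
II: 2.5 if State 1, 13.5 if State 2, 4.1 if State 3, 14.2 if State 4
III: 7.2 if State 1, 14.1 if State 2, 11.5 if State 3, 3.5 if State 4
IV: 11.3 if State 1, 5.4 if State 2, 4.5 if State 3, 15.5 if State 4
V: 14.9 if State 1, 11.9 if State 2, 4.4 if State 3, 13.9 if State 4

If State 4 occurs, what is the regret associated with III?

12.1

Best payoff under State 4 is 15.6.
Regret = 15.6 − 3.5 = 12.1.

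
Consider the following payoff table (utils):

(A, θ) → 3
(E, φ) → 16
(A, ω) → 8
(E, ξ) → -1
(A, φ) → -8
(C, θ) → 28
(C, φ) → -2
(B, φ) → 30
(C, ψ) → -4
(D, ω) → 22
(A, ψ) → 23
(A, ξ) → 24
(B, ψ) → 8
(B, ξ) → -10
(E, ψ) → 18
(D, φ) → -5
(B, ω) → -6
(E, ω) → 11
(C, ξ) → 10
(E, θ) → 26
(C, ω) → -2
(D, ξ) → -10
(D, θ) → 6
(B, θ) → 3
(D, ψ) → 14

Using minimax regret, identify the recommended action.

E

Column bests: θ=28, φ=30, ψ=23, ω=22, ξ=24.
A regrets: 25, 38, 0, 14, 0 → max 38
B regrets: 25, 0, 15, 28, 34 → max 34
C regrets: 0, 32, 27, 24, 14 → max 32
D regrets: 22, 35, 9, 0, 34 → max 35
E regrets: 2, 14, 5, 11, 25 → max 25
Smallest max regret = 25 → E.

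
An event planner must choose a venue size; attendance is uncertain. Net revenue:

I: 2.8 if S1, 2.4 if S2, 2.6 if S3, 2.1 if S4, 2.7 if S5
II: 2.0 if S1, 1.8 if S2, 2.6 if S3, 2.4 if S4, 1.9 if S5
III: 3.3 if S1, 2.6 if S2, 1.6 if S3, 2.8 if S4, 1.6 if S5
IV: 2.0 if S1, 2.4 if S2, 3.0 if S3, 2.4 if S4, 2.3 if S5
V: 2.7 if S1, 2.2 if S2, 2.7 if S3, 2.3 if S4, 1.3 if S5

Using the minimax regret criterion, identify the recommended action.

Column bests: S1=3.3, S2=2.6, S3=3.0, S4=2.8, S5=2.7.
I regrets: 0.5, 0.2, 0.4, 0.7, 0.0 → max 0.7
II regrets: 1.3, 0.8, 0.4, 0.4, 0.8 → max 1.3
III regrets: 0.0, 0.0, 1.4, 0.0, 1.1 → max 1.4
IV regrets: 1.3, 0.2, 0.0, 0.4, 0.4 → max 1.3
V regrets: 0.6, 0.4, 0.3, 0.5, 1.4 → max 1.4
Smallest max regret = 0.7 → I.

I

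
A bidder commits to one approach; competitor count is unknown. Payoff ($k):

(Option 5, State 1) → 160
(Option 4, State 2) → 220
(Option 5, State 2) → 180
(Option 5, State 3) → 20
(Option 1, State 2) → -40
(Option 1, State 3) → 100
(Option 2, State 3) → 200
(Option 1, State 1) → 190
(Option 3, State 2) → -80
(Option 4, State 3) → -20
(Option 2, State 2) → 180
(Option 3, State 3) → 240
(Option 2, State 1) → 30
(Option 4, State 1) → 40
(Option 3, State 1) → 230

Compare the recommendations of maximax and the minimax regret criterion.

maximax → Option 3; minimax regret → Option 2 (disagree)

Row maxima: Option 1=190, Option 2=200, Option 3=240, Option 4=220, Option 5=180
Best best-case = 240 → Option 3.
Column bests: State 1=230, State 2=220, State 3=240.
Option 1 regrets: 40, 260, 140 → max 260
Option 2 regrets: 200, 40, 40 → max 200
Option 3 regrets: 0, 300, 0 → max 300
Option 4 regrets: 190, 0, 260 → max 260
Option 5 regrets: 70, 40, 220 → max 220
Smallest max regret = 200 → Option 2.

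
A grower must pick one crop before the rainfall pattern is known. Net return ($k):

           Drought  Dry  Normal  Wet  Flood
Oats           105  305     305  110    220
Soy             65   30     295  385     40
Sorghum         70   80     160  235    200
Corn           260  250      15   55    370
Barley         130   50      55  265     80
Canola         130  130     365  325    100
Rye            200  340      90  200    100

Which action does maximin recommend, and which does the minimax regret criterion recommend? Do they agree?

maximin → Oats; minimax regret → Sorghum (disagree)

Row minima: Oats=105, Soy=30, Sorghum=70, Corn=15, Barley=50, Canola=100, Rye=90
Best worst-case = 105 → Oats.
Column bests: Drought=260, Dry=340, Normal=365, Wet=385, Flood=370.
Oats regrets: 155, 35, 60, 275, 150 → max 275
Soy regrets: 195, 310, 70, 0, 330 → max 330
Sorghum regrets: 190, 260, 205, 150, 170 → max 260
Corn regrets: 0, 90, 350, 330, 0 → max 350
Barley regrets: 130, 290, 310, 120, 290 → max 310
Canola regrets: 130, 210, 0, 60, 270 → max 270
Rye regrets: 60, 0, 275, 185, 270 → max 275
Smallest max regret = 260 → Sorghum.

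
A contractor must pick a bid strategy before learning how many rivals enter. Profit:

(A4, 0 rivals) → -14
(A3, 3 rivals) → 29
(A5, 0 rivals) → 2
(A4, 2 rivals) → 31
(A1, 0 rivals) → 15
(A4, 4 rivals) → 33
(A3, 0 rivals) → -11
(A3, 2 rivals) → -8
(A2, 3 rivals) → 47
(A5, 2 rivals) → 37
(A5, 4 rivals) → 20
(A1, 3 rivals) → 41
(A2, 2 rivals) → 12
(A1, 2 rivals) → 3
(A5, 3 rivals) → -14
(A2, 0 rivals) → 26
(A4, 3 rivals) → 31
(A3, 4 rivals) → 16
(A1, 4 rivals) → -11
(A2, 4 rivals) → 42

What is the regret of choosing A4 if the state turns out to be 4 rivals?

9

Best payoff under 4 rivals is 42.
Regret = 42 − 33 = 9.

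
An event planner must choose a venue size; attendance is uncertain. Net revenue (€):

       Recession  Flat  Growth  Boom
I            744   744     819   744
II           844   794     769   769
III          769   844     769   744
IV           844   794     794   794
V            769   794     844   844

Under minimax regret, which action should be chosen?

IV

Column bests: Recession=844, Flat=844, Growth=844, Boom=844.
I regrets: 100, 100, 25, 100 → max 100
II regrets: 0, 50, 75, 75 → max 75
III regrets: 75, 0, 75, 100 → max 100
IV regrets: 0, 50, 50, 50 → max 50
V regrets: 75, 50, 0, 0 → max 75
Smallest max regret = 50 → IV.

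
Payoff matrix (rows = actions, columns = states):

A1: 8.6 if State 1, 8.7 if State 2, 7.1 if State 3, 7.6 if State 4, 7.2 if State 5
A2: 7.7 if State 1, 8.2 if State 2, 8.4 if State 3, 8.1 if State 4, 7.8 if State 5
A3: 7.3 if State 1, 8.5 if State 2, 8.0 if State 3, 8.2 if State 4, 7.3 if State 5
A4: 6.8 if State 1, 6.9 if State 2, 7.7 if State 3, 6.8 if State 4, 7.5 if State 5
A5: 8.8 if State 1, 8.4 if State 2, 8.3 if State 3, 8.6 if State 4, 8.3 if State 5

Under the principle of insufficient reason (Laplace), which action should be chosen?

Row averages: A1=7.84, A2=8.04, A3=7.86, A4=7.14, A5=8.48
Highest average = 8.48 → A5.

A5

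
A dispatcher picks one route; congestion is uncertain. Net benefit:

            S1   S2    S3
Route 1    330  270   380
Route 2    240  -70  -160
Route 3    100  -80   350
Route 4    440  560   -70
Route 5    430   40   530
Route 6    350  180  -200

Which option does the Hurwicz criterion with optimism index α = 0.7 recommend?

Route 5

Route 1: 0.7·380 + 0.3·270 = 347
Route 2: 0.7·240 + 0.3·(-160) = 120
Route 3: 0.7·350 + 0.3·(-80) = 221
Route 4: 0.7·560 + 0.3·(-70) = 371
Route 5: 0.7·530 + 0.3·40 = 383
Route 6: 0.7·350 + 0.3·(-200) = 185
Highest Hurwicz score = 383 → Route 5.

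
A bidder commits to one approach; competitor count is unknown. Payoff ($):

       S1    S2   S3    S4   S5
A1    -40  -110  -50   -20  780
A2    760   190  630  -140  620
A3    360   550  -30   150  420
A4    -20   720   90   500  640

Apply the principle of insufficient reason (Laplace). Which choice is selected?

A2

Row averages: A1=112, A2=412, A3=290, A4=386
Highest average = 412 → A2.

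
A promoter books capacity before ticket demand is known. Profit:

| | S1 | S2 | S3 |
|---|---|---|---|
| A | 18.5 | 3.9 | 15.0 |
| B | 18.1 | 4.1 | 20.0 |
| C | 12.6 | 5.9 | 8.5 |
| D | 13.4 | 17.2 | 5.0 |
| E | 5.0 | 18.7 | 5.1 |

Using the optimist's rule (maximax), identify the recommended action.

B

Row maxima: A=18.5, B=20.0, C=12.6, D=17.2, E=18.7
Best best-case = 20.0 → B.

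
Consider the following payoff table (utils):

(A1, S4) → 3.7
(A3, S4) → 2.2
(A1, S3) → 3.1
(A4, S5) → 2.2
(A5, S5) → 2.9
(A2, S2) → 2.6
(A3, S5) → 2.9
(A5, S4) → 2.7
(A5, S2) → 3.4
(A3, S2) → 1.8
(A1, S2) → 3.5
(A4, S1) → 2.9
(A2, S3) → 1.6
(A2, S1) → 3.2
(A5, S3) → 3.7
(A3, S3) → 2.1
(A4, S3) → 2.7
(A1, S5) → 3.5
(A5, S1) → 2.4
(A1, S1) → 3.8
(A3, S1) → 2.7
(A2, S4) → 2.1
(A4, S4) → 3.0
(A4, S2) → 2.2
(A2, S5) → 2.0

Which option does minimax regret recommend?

A1

Column bests: S1=3.8, S2=3.5, S3=3.7, S4=3.7, S5=3.5.
A1 regrets: 0.0, 0.0, 0.6, 0.0, 0.0 → max 0.6
A2 regrets: 0.6, 0.9, 2.1, 1.6, 1.5 → max 2.1
A3 regrets: 1.1, 1.7, 1.6, 1.5, 0.6 → max 1.7
A4 regrets: 0.9, 1.3, 1.0, 0.7, 1.3 → max 1.3
A5 regrets: 1.4, 0.1, 0.0, 1.0, 0.6 → max 1.4
Smallest max regret = 0.6 → A1.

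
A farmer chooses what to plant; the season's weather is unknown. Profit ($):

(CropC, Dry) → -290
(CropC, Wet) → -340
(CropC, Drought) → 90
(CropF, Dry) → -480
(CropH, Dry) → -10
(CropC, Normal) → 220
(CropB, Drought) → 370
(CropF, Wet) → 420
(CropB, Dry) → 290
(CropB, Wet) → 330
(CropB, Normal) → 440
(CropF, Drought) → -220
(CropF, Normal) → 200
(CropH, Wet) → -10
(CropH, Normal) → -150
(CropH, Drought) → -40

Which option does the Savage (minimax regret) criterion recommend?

CropB

Column bests: Drought=370, Dry=290, Normal=440, Wet=420.
CropB regrets: 0, 0, 0, 90 → max 90
CropF regrets: 590, 770, 240, 0 → max 770
CropH regrets: 410, 300, 590, 430 → max 590
CropC regrets: 280, 580, 220, 760 → max 760
Smallest max regret = 90 → CropB.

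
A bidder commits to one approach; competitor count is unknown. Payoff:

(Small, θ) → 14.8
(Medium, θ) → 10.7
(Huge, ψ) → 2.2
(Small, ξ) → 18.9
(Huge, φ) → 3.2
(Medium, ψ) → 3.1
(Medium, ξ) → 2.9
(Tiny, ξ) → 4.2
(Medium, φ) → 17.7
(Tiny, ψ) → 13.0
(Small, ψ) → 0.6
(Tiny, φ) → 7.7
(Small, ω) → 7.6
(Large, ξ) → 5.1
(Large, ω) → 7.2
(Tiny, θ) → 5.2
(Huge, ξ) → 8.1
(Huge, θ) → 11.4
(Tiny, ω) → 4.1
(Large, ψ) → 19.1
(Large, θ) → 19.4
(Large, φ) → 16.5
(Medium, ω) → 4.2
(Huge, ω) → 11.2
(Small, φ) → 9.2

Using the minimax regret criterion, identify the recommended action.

Column bests: θ=19.4, φ=17.7, ψ=19.1, ω=11.2, ξ=18.9.
Tiny regrets: 14.2, 10.0, 6.1, 7.1, 14.7 → max 14.7
Small regrets: 4.6, 8.5, 18.5, 3.6, 0.0 → max 18.5
Medium regrets: 8.7, 0.0, 16.0, 7.0, 16.0 → max 16.0
Large regrets: 0.0, 1.2, 0.0, 4.0, 13.8 → max 13.8
Huge regrets: 8.0, 14.5, 16.9, 0.0, 10.8 → max 16.9
Smallest max regret = 13.8 → Large.

Large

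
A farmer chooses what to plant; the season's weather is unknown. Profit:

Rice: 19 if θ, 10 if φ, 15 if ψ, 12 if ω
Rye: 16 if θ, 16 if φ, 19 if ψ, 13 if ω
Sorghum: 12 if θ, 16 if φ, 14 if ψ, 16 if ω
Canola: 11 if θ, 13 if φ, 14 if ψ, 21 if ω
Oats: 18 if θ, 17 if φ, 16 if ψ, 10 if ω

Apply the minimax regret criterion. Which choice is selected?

Sorghum

Column bests: θ=19, φ=17, ψ=19, ω=21.
Rice regrets: 0, 7, 4, 9 → max 9
Rye regrets: 3, 1, 0, 8 → max 8
Sorghum regrets: 7, 1, 5, 5 → max 7
Canola regrets: 8, 4, 5, 0 → max 8
Oats regrets: 1, 0, 3, 11 → max 11
Smallest max regret = 7 → Sorghum.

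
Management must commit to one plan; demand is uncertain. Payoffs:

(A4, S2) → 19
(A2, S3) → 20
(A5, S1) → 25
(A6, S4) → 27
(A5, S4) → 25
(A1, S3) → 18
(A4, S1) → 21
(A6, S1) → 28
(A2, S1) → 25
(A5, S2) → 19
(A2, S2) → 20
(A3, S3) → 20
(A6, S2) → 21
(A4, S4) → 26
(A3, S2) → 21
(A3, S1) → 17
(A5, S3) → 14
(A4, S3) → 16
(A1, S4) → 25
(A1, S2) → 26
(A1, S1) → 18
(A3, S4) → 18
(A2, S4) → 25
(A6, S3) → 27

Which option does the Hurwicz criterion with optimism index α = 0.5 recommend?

A1: 0.5·26 + 0.5·18 = 22
A2: 0.5·25 + 0.5·20 = 22.5
A3: 0.5·21 + 0.5·17 = 19
A4: 0.5·26 + 0.5·16 = 21
A5: 0.5·25 + 0.5·14 = 19.5
A6: 0.5·28 + 0.5·21 = 24.5
Highest Hurwicz score = 24.5 → A6.

A6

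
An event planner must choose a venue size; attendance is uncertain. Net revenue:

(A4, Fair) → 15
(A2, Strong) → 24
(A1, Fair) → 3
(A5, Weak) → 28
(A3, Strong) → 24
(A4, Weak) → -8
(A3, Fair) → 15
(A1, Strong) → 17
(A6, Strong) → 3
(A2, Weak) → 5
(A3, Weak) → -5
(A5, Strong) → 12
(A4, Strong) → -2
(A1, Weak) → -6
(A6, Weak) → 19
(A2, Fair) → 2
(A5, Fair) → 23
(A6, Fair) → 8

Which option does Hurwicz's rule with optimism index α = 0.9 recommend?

A1: 0.9·17 + 0.1·(-6) = 14.7
A2: 0.9·24 + 0.1·2 = 21.8
A3: 0.9·24 + 0.1·(-5) = 21.1
A4: 0.9·15 + 0.1·(-8) = 12.7
A5: 0.9·28 + 0.1·12 = 26.4
A6: 0.9·19 + 0.1·3 = 17.4
Highest Hurwicz score = 26.4 → A5.

A5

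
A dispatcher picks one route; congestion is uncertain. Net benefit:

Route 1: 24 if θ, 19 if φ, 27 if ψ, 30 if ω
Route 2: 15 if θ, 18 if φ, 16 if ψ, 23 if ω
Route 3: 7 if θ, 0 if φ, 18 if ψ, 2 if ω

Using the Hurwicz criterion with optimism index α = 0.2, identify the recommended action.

Route 1: 0.2·30 + 0.8·19 = 21.2
Route 2: 0.2·23 + 0.8·15 = 16.6
Route 3: 0.2·18 + 0.8·0 = 3.6
Highest Hurwicz score = 21.2 → Route 1.

Route 1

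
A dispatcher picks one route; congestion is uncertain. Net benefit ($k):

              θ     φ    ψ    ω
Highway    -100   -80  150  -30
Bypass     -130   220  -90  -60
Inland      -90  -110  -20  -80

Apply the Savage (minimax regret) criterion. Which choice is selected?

Column bests: θ=-90, φ=220, ψ=150, ω=-30.
Highway regrets: 10, 300, 0, 0 → max 300
Bypass regrets: 40, 0, 240, 30 → max 240
Inland regrets: 0, 330, 170, 50 → max 330
Smallest max regret = 240 → Bypass.

Bypass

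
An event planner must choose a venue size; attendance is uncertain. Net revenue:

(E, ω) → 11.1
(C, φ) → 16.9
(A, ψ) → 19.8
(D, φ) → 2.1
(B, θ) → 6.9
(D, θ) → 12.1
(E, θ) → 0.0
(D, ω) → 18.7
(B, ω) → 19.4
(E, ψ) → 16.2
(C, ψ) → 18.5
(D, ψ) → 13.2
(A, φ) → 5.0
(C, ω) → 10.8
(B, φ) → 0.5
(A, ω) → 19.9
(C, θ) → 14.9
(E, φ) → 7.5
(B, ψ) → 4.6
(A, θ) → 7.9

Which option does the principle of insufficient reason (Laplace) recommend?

C

Row averages: A=13.15, B=7.85, C=15.275, D=11.525, E=8.7
Highest average = 15.275 → C.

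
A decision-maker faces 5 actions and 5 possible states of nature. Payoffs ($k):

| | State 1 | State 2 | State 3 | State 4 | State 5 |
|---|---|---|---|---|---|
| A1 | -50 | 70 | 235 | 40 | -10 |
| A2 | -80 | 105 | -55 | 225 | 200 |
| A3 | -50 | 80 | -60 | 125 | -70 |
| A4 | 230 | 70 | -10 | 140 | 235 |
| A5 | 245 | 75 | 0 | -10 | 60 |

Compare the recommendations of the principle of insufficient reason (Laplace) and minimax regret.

Row averages: A1=57, A2=79, A3=5, A4=133, A5=74
Highest average = 133 → A4.
Column bests: State 1=245, State 2=105, State 3=235, State 4=225, State 5=235.
A1 regrets: 295, 35, 0, 185, 245 → max 295
A2 regrets: 325, 0, 290, 0, 35 → max 325
A3 regrets: 295, 25, 295, 100, 305 → max 305
A4 regrets: 15, 35, 245, 85, 0 → max 245
A5 regrets: 0, 30, 235, 235, 175 → max 235
Smallest max regret = 235 → A5.

laplace → A4; minimax regret → A5 (disagree)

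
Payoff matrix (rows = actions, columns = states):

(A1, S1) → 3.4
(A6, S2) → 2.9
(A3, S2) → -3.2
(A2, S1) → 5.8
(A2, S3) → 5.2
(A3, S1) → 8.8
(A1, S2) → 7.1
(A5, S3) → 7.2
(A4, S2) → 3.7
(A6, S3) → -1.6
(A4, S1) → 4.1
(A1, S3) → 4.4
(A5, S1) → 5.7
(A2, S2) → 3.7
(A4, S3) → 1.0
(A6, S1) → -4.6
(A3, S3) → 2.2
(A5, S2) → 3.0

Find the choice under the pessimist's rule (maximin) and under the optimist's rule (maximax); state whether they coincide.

Row minima: A1=3.4, A2=3.7, A3=-3.2, A4=1.0, A5=3.0, A6=-4.6
Best worst-case = 3.7 → A2.
Row maxima: A1=7.1, A2=5.8, A3=8.8, A4=4.1, A5=7.2, A6=2.9
Best best-case = 8.8 → A3.

maximin → A2; maximax → A3 (disagree)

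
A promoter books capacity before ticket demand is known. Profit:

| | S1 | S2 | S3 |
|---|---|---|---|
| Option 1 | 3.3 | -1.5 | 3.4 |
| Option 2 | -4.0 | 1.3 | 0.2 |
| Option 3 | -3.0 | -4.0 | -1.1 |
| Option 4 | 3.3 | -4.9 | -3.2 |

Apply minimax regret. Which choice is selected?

Option 1

Column bests: S1=3.3, S2=1.3, S3=3.4.
Option 1 regrets: 0.0, 2.8, 0.0 → max 2.8
Option 2 regrets: 7.3, 0.0, 3.2 → max 7.3
Option 3 regrets: 6.3, 5.3, 4.5 → max 6.3
Option 4 regrets: 0.0, 6.2, 6.6 → max 6.6
Smallest max regret = 2.8 → Option 1.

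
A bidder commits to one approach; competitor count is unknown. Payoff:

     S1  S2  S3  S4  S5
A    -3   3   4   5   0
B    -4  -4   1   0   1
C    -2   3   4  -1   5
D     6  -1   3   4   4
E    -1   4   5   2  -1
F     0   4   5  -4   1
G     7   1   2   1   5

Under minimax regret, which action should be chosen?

Column bests: S1=7, S2=4, S3=5, S4=5, S5=5.
A regrets: 10, 1, 1, 0, 5 → max 10
B regrets: 11, 8, 4, 5, 4 → max 11
C regrets: 9, 1, 1, 6, 0 → max 9
D regrets: 1, 5, 2, 1, 1 → max 5
E regrets: 8, 0, 0, 3, 6 → max 8
F regrets: 7, 0, 0, 9, 4 → max 9
G regrets: 0, 3, 3, 4, 0 → max 4
Smallest max regret = 4 → G.

G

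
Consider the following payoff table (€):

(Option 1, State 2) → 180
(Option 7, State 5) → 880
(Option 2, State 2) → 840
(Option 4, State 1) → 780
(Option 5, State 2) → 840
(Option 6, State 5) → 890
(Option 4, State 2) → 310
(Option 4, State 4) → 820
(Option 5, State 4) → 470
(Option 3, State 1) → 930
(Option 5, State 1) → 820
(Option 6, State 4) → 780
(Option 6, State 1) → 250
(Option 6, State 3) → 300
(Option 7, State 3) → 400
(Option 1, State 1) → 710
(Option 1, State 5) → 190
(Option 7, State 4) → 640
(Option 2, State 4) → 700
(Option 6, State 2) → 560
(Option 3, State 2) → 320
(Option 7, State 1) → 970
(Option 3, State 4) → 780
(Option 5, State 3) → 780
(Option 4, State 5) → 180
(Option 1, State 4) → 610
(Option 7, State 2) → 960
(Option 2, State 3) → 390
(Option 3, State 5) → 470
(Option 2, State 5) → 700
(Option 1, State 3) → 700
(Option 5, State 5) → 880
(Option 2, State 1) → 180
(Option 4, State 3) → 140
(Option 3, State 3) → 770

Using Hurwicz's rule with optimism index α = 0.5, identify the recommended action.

Option 1: 0.5·710 + 0.5·180 = 445
Option 2: 0.5·840 + 0.5·180 = 510
Option 3: 0.5·930 + 0.5·320 = 625
Option 4: 0.5·820 + 0.5·140 = 480
Option 5: 0.5·880 + 0.5·470 = 675
Option 6: 0.5·890 + 0.5·250 = 570
Option 7: 0.5·970 + 0.5·400 = 685
Highest Hurwicz score = 685 → Option 7.

Option 7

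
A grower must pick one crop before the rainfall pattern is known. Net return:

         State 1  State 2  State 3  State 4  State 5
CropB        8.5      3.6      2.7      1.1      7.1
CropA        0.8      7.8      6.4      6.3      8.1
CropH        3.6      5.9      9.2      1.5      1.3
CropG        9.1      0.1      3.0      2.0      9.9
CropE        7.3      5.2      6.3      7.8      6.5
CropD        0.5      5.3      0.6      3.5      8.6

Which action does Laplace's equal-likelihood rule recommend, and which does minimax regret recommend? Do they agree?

Row averages: CropB=4.6, CropA=5.88, CropH=4.3, CropG=4.82, CropE=6.62, CropD=3.7
Highest average = 6.62 → CropE.
Column bests: State 1=9.1, State 2=7.8, State 3=9.2, State 4=7.8, State 5=9.9.
CropB regrets: 0.6, 4.2, 6.5, 6.7, 2.8 → max 6.7
CropA regrets: 8.3, 0.0, 2.8, 1.5, 1.8 → max 8.3
CropH regrets: 5.5, 1.9, 0.0, 6.3, 8.6 → max 8.6
CropG regrets: 0.0, 7.7, 6.2, 5.8, 0.0 → max 7.7
CropE regrets: 1.8, 2.6, 2.9, 0.0, 3.4 → max 3.4
CropD regrets: 8.6, 2.5, 8.6, 4.3, 1.3 → max 8.6
Smallest max regret = 3.4 → CropE.

laplace → CropE; minimax regret → CropE (agree)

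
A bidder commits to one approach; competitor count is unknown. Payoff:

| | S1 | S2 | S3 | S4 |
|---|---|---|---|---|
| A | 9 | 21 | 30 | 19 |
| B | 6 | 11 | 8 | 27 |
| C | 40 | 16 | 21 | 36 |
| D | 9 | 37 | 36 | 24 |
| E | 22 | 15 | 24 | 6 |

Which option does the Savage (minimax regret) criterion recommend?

C

Column bests: S1=40, S2=37, S3=36, S4=36.
A regrets: 31, 16, 6, 17 → max 31
B regrets: 34, 26, 28, 9 → max 34
C regrets: 0, 21, 15, 0 → max 21
D regrets: 31, 0, 0, 12 → max 31
E regrets: 18, 22, 12, 30 → max 30
Smallest max regret = 21 → C.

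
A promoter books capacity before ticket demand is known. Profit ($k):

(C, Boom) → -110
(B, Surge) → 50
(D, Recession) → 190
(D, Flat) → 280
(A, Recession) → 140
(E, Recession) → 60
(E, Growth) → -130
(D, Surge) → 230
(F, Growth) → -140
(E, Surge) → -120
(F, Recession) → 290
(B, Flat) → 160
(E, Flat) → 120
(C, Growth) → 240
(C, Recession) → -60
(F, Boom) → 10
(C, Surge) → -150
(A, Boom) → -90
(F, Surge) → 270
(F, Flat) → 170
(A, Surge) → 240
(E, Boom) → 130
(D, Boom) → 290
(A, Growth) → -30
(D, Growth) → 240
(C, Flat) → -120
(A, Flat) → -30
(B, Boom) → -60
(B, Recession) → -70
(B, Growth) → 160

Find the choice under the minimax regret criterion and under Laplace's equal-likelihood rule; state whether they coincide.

Column bests: Recession=290, Flat=280, Growth=240, Boom=290, Surge=270.
A regrets: 150, 310, 270, 380, 30 → max 380
B regrets: 360, 120, 80, 350, 220 → max 360
C regrets: 350, 400, 0, 400, 420 → max 420
D regrets: 100, 0, 0, 0, 40 → max 100
E regrets: 230, 160, 370, 160, 390 → max 390
F regrets: 0, 110, 380, 280, 0 → max 380
Smallest max regret = 100 → D.
Row averages: A=46, B=48, C=-40, D=246, E=12, F=120
Highest average = 246 → D.

minimax regret → D; laplace → D (agree)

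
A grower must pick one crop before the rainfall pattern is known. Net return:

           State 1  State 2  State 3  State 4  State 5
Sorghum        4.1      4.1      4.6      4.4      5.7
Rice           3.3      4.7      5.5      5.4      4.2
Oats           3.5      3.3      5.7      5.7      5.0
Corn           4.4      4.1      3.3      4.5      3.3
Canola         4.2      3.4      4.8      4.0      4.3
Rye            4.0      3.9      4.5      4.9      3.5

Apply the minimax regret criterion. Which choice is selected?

Column bests: State 1=4.4, State 2=4.7, State 3=5.7, State 4=5.7, State 5=5.7.
Sorghum regrets: 0.3, 0.6, 1.1, 1.3, 0.0 → max 1.3
Rice regrets: 1.1, 0.0, 0.2, 0.3, 1.5 → max 1.5
Oats regrets: 0.9, 1.4, 0.0, 0.0, 0.7 → max 1.4
Corn regrets: 0.0, 0.6, 2.4, 1.2, 2.4 → max 2.4
Canola regrets: 0.2, 1.3, 0.9, 1.7, 1.4 → max 1.7
Rye regrets: 0.4, 0.8, 1.2, 0.8, 2.2 → max 2.2
Smallest max regret = 1.3 → Sorghum.

Sorghum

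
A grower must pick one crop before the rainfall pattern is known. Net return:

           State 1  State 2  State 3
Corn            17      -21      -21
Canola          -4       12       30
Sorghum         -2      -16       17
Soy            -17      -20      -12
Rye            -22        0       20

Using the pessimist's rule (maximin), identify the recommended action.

Canola

Row minima: Corn=-21, Canola=-4, Sorghum=-16, Soy=-20, Rye=-22
Best worst-case = -4 → Canola.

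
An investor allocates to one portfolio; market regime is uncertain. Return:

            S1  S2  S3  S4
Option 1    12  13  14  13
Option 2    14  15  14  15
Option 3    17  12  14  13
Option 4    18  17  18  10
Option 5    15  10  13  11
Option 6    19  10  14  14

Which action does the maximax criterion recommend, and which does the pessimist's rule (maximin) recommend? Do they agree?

Row maxima: Option 1=14, Option 2=15, Option 3=17, Option 4=18, Option 5=15, Option 6=19
Best best-case = 19 → Option 6.
Row minima: Option 1=12, Option 2=14, Option 3=12, Option 4=10, Option 5=10, Option 6=10
Best worst-case = 14 → Option 2.

maximax → Option 6; maximin → Option 2 (disagree)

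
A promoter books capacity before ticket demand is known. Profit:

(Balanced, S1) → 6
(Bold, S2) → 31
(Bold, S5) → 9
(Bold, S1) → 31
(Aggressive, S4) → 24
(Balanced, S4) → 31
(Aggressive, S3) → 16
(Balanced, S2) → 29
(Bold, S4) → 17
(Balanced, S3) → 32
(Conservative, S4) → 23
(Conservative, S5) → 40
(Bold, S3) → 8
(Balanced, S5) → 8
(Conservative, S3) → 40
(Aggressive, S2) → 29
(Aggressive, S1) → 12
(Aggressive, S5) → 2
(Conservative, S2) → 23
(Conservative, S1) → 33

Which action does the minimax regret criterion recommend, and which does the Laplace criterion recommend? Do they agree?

Column bests: S1=33, S2=31, S3=40, S4=31, S5=40.
Conservative regrets: 0, 8, 0, 8, 0 → max 8
Balanced regrets: 27, 2, 8, 0, 32 → max 32
Aggressive regrets: 21, 2, 24, 7, 38 → max 38
Bold regrets: 2, 0, 32, 14, 31 → max 32
Smallest max regret = 8 → Conservative.
Row averages: Conservative=31.8, Balanced=21.2, Aggressive=16.6, Bold=19.2
Highest average = 31.8 → Conservative.

minimax regret → Conservative; laplace → Conservative (agree)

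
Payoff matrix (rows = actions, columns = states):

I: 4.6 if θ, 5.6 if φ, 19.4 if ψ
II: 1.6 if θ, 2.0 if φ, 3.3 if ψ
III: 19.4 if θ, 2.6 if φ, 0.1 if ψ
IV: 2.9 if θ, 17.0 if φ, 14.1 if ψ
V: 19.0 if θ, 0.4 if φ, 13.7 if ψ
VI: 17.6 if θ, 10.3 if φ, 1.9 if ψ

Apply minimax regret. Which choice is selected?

I

Column bests: θ=19.4, φ=17.0, ψ=19.4.
I regrets: 14.8, 11.4, 0.0 → max 14.8
II regrets: 17.8, 15.0, 16.1 → max 17.8
III regrets: 0.0, 14.4, 19.3 → max 19.3
IV regrets: 16.5, 0.0, 5.3 → max 16.5
V regrets: 0.4, 16.6, 5.7 → max 16.6
VI regrets: 1.8, 6.7, 17.5 → max 17.5
Smallest max regret = 14.8 → I.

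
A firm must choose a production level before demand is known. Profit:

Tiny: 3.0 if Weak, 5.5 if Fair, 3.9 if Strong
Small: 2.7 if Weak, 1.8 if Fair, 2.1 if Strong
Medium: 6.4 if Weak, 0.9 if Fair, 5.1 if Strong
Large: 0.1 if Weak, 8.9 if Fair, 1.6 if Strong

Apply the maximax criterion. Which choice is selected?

Row maxima: Tiny=5.5, Small=2.7, Medium=6.4, Large=8.9
Best best-case = 8.9 → Large.

Large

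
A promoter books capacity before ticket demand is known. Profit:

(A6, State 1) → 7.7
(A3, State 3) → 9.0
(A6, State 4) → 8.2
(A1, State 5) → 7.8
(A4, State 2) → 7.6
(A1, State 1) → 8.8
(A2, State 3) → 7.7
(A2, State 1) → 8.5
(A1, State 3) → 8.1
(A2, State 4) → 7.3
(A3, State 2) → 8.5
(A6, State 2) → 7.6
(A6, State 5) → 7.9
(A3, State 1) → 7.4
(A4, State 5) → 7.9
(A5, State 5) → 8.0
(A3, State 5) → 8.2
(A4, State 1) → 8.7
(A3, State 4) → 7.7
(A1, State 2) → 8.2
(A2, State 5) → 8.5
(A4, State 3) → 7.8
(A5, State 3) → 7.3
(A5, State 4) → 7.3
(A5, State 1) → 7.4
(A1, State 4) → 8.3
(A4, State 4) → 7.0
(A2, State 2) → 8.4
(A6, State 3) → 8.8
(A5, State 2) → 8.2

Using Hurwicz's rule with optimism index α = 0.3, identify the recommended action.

A1: 0.3·8.8 + 0.7·7.8 = 8.1
A2: 0.3·8.5 + 0.7·7.3 = 7.66
A3: 0.3·9.0 + 0.7·7.4 = 7.88
A4: 0.3·8.7 + 0.7·7.0 = 7.51
A5: 0.3·8.2 + 0.7·7.3 = 7.57
A6: 0.3·8.8 + 0.7·7.6 = 7.96
Highest Hurwicz score = 8.1 → A1.

A1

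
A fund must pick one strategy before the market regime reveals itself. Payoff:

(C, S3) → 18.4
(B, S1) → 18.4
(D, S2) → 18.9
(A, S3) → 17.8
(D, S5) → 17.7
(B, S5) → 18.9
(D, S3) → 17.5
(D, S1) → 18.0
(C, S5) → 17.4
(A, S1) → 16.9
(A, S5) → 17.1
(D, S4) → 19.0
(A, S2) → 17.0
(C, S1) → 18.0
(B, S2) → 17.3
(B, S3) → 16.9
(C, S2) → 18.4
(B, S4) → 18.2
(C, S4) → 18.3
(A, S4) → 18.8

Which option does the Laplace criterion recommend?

D

Row averages: A=17.52, B=17.94, C=18.1, D=18.22
Highest average = 18.22 → D.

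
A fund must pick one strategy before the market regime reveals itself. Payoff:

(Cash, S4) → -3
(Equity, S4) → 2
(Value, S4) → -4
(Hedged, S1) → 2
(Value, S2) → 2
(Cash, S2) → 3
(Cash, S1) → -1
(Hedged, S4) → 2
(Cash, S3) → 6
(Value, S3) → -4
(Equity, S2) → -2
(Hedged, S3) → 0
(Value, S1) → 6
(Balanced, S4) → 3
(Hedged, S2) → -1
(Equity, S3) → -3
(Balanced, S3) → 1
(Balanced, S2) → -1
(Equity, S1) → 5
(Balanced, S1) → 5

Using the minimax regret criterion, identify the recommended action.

Balanced

Column bests: S1=6, S2=3, S3=6, S4=3.
Cash regrets: 7, 0, 0, 6 → max 7
Balanced regrets: 1, 4, 5, 0 → max 5
Equity regrets: 1, 5, 9, 1 → max 9
Hedged regrets: 4, 4, 6, 1 → max 6
Value regrets: 0, 1, 10, 7 → max 10
Smallest max regret = 5 → Balanced.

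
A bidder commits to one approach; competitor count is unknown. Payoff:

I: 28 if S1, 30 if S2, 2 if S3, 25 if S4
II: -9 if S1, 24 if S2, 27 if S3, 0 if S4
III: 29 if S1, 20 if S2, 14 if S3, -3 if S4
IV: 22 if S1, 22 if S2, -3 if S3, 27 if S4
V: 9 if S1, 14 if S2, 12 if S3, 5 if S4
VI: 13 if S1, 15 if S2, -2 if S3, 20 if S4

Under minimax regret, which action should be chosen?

V

Column bests: S1=29, S2=30, S3=27, S4=27.
I regrets: 1, 0, 25, 2 → max 25
II regrets: 38, 6, 0, 27 → max 38
III regrets: 0, 10, 13, 30 → max 30
IV regrets: 7, 8, 30, 0 → max 30
V regrets: 20, 16, 15, 22 → max 22
VI regrets: 16, 15, 29, 7 → max 29
Smallest max regret = 22 → V.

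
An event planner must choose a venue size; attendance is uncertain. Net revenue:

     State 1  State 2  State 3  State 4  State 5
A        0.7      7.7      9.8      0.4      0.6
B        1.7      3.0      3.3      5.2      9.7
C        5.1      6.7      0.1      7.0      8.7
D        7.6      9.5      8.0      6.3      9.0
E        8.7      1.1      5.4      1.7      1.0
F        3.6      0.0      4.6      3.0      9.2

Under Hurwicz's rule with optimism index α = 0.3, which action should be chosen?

D

A: 0.3·9.8 + 0.7·0.4 = 3.22
B: 0.3·9.7 + 0.7·1.7 = 4.1
C: 0.3·8.7 + 0.7·0.1 = 2.68
D: 0.3·9.5 + 0.7·6.3 = 7.26
E: 0.3·8.7 + 0.7·1.0 = 3.31
F: 0.3·9.2 + 0.7·0.0 = 2.76
Highest Hurwicz score = 7.26 → D.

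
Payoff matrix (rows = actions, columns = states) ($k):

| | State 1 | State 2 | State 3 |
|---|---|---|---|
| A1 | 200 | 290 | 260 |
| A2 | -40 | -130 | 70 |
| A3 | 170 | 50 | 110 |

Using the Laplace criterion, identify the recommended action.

Row averages: A1=250, A2=-100/3, A3=110
Highest average = 250 → A1.

A1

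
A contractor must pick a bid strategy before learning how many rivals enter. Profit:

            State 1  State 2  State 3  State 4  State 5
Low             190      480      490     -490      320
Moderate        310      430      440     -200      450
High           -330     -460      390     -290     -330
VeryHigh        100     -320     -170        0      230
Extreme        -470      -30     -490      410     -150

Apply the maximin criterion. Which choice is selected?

Moderate

Row minima: Low=-490, Moderate=-200, High=-460, VeryHigh=-320, Extreme=-490
Best worst-case = -200 → Moderate.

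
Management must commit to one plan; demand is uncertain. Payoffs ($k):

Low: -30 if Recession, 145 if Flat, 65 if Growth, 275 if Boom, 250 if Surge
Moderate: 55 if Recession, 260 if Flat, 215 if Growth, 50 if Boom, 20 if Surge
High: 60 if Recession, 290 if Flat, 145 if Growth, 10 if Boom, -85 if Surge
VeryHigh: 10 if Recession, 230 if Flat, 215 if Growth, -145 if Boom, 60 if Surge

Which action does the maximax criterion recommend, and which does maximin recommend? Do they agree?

maximax → High; maximin → Moderate (disagree)

Row maxima: Low=275, Moderate=260, High=290, VeryHigh=230
Best best-case = 290 → High.
Row minima: Low=-30, Moderate=20, High=-85, VeryHigh=-145
Best worst-case = 20 → Moderate.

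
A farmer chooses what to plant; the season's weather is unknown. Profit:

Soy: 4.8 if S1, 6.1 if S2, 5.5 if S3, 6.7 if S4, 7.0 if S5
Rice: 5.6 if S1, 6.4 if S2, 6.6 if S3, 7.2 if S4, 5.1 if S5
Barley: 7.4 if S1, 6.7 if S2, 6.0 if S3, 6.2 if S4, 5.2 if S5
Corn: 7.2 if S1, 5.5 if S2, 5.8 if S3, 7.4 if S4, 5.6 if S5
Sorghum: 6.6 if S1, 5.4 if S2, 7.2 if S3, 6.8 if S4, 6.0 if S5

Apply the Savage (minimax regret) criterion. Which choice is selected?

Column bests: S1=7.4, S2=6.7, S3=7.2, S4=7.4, S5=7.0.
Soy regrets: 2.6, 0.6, 1.7, 0.7, 0.0 → max 2.6
Rice regrets: 1.8, 0.3, 0.6, 0.2, 1.9 → max 1.9
Barley regrets: 0.0, 0.0, 1.2, 1.2, 1.8 → max 1.8
Corn regrets: 0.2, 1.2, 1.4, 0.0, 1.4 → max 1.4
Sorghum regrets: 0.8, 1.3, 0.0, 0.6, 1.0 → max 1.3
Smallest max regret = 1.3 → Sorghum.

Sorghum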